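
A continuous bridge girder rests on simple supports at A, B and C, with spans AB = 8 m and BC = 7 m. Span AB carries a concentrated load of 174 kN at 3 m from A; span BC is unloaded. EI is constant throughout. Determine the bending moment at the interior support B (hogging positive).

M_B = 119.6 kN·m

Take M_B as the redundant. Released structure: two simple spans AB and BC with a hinge at B.
Rotations at B on the released spans (each span's end-slope, ×1/EI):
  span AB: point load 174 at a = 3: Pab(L + a)/(6LEI) = 598.1/EI
  relative rotation θ_0 = (598.1 + 0)/EI = 598.1/EI
A unit hogging moment at B produces rotation L₁/(3EI) + L₂/(3EI) = 5/EI.
Compatibility: M_B·(L₁+L₂)/(3EI) = θ_0, giving M_B = 119.6 kN·m (hogging).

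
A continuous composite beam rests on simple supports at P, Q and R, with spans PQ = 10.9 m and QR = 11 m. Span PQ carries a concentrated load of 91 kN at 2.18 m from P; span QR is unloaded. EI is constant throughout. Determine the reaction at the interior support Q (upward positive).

Take M_Q as the redundant. Released structure: two simple spans PQ and QR with a hinge at Q.
Rotations at Q on the released spans (each span's end-slope, ×1/EI):
  span PQ: point load 91 at a = 2.18: Pab(L + a)/(6LEI) = 346/EI
  relative rotation θ_0 = (346 + 0)/EI = 346/EI
A unit hogging moment at Q produces rotation L₁/(3EI) + L₂/(3EI) = 7.3/EI.
Compatibility: M_Q·(L₁+L₂)/(3EI) = θ_0, giving M_Q = 47.39 kN·m (hogging).
Span PQ, ΣM about P with M_Q applied at Q: R_Q^{PQ}·10.9 = 198.4 + 47.39, so R_Q^{PQ} = 22.55 kN and R_P = 91 − 22.55 = 68.45 kN.
Span QR, ΣM about R: R_Q^{QR}·11 = 0 + 47.39, so R_Q^{QR} = 4.309 kN and R_R = 0 − 4.309 = -4.309 kN.
R_Q = 22.55 + 4.309 = 26.86 kN.

R_Q = 26.86 kN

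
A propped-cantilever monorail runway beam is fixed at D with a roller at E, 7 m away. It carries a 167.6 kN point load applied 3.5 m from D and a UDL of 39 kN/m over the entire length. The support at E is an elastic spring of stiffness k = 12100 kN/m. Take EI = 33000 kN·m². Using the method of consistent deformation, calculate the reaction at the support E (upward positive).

Release the roller at E. Primary structure: cantilever fixed at D.
Free-end deflection of the primary structure under the applied loading (downward +):
  point load 167.6 at a = 3.5: Pa²(3L − a)/(6EI) = 5988/EI
  UDL 39: wL⁴/(8EI) = 11705/EI
  δ_0 = 17693/EI
Flexibility coefficient — unit upward force at E: δ_{EE} = L³/(3EI) = 114.3/EI.
With EI = 33000 kN·m²: δ_0 = 0.53615 m and δ_{EE} = 0.003465 m/kN.
Compatibility — the spring shortens by R_E/k under the reaction it provides: δ_0 − R_E·δ_{EE} = R_E/k. With 1/k = 0.000083 m/kN, R_E = δ_0 / (δ_{EE} + 1/k) = 0.53615 / (0.003465 + 0.000083) = 151.1 kN.

R_E = 151.1 kN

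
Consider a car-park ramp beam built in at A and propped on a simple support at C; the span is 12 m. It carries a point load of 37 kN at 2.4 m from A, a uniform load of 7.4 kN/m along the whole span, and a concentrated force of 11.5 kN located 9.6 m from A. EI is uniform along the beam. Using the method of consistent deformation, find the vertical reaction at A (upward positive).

Take the reaction at C as the redundant and release it; the primary structure is a cantilever fixed at A.
Free-end deflection of the primary structure under the applied loading (downward +):
  point load 37 at a = 2.4: Pa²(3L − a)/(6EI) = 1193/EI
  UDL 7.4: wL⁴/(8EI) = 19181/EI
  point load 11.5 at a = 9.6: Pa²(3L − a)/(6EI) = 4663/EI
  δ_0 = 25038/EI
Flexibility coefficient — unit upward force at C: δ_{CC} = L³/(3EI) = 576/EI.
The prop prevents deflection at C: R_C = δ_0/δ_{CC} = 25038/576 = 43.47 kN.
Vertical equilibrium: R_A = ΣP − R_C = 137.3 − 43.47 = 93.83 kN.

R_A = 93.83 kN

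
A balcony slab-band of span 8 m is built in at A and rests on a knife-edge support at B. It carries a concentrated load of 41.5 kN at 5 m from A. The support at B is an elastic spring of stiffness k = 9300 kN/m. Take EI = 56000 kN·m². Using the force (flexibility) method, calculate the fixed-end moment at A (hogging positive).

Release the roller at B. Primary structure: cantilever fixed at A.
Free-end deflection of the primary structure under the applied loading (downward +):
  point load 41.5 at a = 5: Pa²(3L − a)/(6EI) = 3285/EI
Tip deflection under a unit load at B: L³/(3EI) = 170.7/EI.
With EI = 56000 kN·m²: δ_0 = 0.058668 m and δ_{BB} = 0.003048 m/kN.
Compatibility — the spring shortens by R_B/k under the reaction it provides: δ_0 − R_B·δ_{BB} = R_B/k. With 1/k = 0.000108 m/kN, R_B = δ_0 / (δ_{BB} + 1/k) = 0.058668 / (0.003048 + 0.000108) = 18.59 kN.
Moment equilibrium about A: M_A = Σ(load moments about A) − R_B·L = 207.5 − 18.59×8 = 58.74 kN·m.

M_A = 58.74 kN·m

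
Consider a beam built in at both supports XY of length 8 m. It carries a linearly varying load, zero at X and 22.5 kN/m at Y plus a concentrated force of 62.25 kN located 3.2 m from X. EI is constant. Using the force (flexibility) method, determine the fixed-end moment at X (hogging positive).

M_X = 119.7 kN·m

Release both end moments; the primary structure is a simply-supported span XY with redundants M_X and M_Y.
On the primary (simply-supported) span, the end slopes from the loading are:
  at X: triangular load, peak 22.5: 7w₀L³/(360EI) = 224/EI
  at Y: triangular load, peak 22.5: w₀L³/(45EI) = 256/EI
  at X: point load 62.25 at a = 3.2: Pab(L + b)/(6LEI) = 255/EI
  at Y: point load 62.25 at a = 3.2: Pab(L + a)/(6LEI) = 223.1/EI
  θ_X0 = 479/EI,  θ_Y0 = 479.1/EI
Flexibility coefficients: a unit moment at one end gives L/(3EI) there and L/(6EI) at the far end, so f₁₁ = f₂₂ = 2.667/EI and f₁₂ = f₂₁ = 1.333/EI.
Compatibility — zero rotation at each built-in end:
  2.667 M_X + 1.333 M_Y = 479
  1.333 M_X + 2.667 M_Y = 479.1
Solving the pair gives M_X = 119.7 kN·m and M_Y = 119.8 kN·m (hogging).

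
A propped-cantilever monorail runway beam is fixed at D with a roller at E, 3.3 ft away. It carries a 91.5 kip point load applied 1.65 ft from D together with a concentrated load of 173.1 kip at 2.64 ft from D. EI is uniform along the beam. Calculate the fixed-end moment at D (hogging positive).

M_D = 111.5 kip·ft

Take the reaction at E as the redundant and release it; the primary structure is a cantilever fixed at D.
Primary-structure tip deflection at E by superposition:
  point load 91.5 at a = 1.65: Pa²(3L − a)/(6EI) = 342.5/EI
  point load 173.1 at a = 2.64: Pa²(3L − a)/(6EI) = 1460/EI
  δ_0 = 1802/EI
Tip deflection under a unit load at E: L³/(3EI) = 11.98/EI.
Compatibility at E: δ_0 − R_E·δ_{EE} = 0, so R_E = 1802/11.98 = 150.5 kip.
Moment equilibrium about D: M_D = Σ(load moments about D) − R_E·L = 608 − 150.5×3.3 = 111.5 kip·ft.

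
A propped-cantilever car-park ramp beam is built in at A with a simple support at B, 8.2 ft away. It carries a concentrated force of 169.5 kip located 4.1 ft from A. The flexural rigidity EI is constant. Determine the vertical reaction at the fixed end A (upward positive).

R_A = 116.5 kip

Take the reaction at B as the redundant and release it; the primary structure is a cantilever fixed at A.
Primary-structure tip deflection at B by superposition:
  point load 169.5 at a = 4.1: Pa²(3L − a)/(6EI) = 9735/EI
Flexibility coefficient — unit upward force at B: δ_{BB} = L³/(3EI) = 183.8/EI.
The prop prevents deflection at B: R_B = δ_0/δ_{BB} = 9735/183.8 = 52.97 kip.
Vertical equilibrium: R_A = ΣP − R_B = 169.5 − 52.97 = 116.5 kip.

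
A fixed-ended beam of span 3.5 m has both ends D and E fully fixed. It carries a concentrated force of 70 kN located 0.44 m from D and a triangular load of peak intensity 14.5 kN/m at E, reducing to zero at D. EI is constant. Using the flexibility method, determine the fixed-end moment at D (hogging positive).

M_D = 29.46 kN·m

Take the two fixed-end moments M_D, M_E as redundants; the released structure is the simple span DE.
On the primary (simply-supported) span, the end slopes from the loading are:
  at D: point load 70 at a = 0.44: Pab(L + b)/(6LEI) = 29.44/EI
  at E: point load 70 at a = 0.44: Pab(L + a)/(6LEI) = 17.68/EI
  at D: triangular load, peak 14.5: 7w₀L³/(360EI) = 12.09/EI
  at E: triangular load, peak 14.5: w₀L³/(45EI) = 13.82/EI
  θ_D0 = 41.53/EI,  θ_E0 = 31.5/EI
Flexibility coefficients: a unit moment at one end gives L/(3EI) there and L/(6EI) at the far end, so f₁₁ = f₂₂ = 1.167/EI and f₁₂ = f₂₁ = 0.5833/EI.
Compatibility — zero rotation at each built-in end:
  1.167 M_D + 0.5833 M_E = 41.53
  0.5833 M_D + 1.167 M_E = 31.5
Solving the pair gives M_D = 29.46 kN·m and M_E = 12.27 kN·m (hogging).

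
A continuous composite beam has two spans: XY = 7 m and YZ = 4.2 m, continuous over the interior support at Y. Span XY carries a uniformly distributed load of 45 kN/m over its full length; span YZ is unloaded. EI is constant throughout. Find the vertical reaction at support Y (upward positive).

R_Y = 223.1 kN

Take M_Y as the redundant. Released structure: two simple spans XY and YZ with a hinge at Y.
End slopes at the hinge Y, treating each span as simply supported:
  span XY: UDL 45: wL³/(24EI) = 643.1/EI
  relative rotation θ_0 = (643.1 + 0)/EI = 643.1/EI
A unit hogging moment at Y produces rotation L₁/(3EI) + L₂/(3EI) = 3.733/EI.
Compatibility: M_Y·(L₁+L₂)/(3EI) = θ_0, giving M_Y = 172.3 kN·m (hogging).
Span XY, ΣM about X with M_Y applied at Y: R_Y^{XY}·7 = 1102 + 172.3, so R_Y^{XY} = 182.1 kN and R_X = 315 − 182.1 = 132.9 kN.
Span YZ, ΣM about Z: R_Y^{YZ}·4.2 = 0 + 172.3, so R_Y^{YZ} = 41.02 kN and R_Z = 0 − 41.02 = -41.02 kN.
R_Y = 182.1 + 41.02 = 223.1 kN.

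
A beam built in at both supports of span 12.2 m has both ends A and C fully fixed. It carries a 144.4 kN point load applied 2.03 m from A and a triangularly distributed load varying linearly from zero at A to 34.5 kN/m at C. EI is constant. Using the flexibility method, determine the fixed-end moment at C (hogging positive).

Release both end moments; the primary structure is a simply-supported span AC with redundants M_A and M_C.
Simple-span end rotations at A and C under the given loads:
  at A: point load 144.4 at a = 2.03: Pab(L + b)/(6LEI) = 911/EI
  at C: point load 144.4 at a = 2.03: Pab(L + a)/(6LEI) = 579.5/EI
  at A: triangular load, peak 34.5: 7w₀L³/(360EI) = 1218/EI
  at C: triangular load, peak 34.5: w₀L³/(45EI) = 1392/EI
  θ_A0 = 2129/EI,  θ_C0 = 1972/EI
Flexibility coefficients: a unit moment at one end gives L/(3EI) there and L/(6EI) at the far end, so f₁₁ = f₂₂ = 4.067/EI and f₁₂ = f₂₁ = 2.033/EI.
Compatibility — zero rotation at each built-in end:
  4.067 M_A + 2.033 M_C = 2129
  2.033 M_A + 4.067 M_C = 1972
Solving the pair gives M_A = 374.9 kN·m and M_C = 297.4 kN·m (hogging).

M_C = 297.4 kN·m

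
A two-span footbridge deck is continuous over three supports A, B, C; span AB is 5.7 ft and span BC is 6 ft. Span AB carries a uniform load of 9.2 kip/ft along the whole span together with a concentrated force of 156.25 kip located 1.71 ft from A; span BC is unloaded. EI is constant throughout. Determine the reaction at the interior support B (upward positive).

Insert a hinge at B; M_B is the redundant, and each span becomes simply supported.
Discontinuity in slope at B on the released structure — sum the simple-span end rotations:
  span AB: UDL 9.2: wL³/(24EI) = 70.99/EI
  span AB: point load 156.25 at a = 1.71: Pab(L + a)/(6LEI) = 231/EI
  relative rotation θ_0 = (302 + 0)/EI = 302/EI
A unit hogging moment at B produces rotation L₁/(3EI) + L₂/(3EI) = 3.9/EI.
Compatibility: M_B·(L₁+L₂)/(3EI) = θ_0, giving M_B = 77.43 kip·ft (hogging).
Span AB, ΣM about A with M_B applied at B: R_B^{AB}·5.7 = 416.6 + 77.43, so R_B^{AB} = 86.68 kip and R_A = 208.7 − 86.68 = 122 kip.
Span BC, ΣM about C: R_B^{BC}·6 = 0 + 77.43, so R_B^{BC} = 12.9 kip and R_C = 0 − 12.9 = -12.9 kip.
R_B = 86.68 + 12.9 = 99.58 kip.

R_B = 99.58 kip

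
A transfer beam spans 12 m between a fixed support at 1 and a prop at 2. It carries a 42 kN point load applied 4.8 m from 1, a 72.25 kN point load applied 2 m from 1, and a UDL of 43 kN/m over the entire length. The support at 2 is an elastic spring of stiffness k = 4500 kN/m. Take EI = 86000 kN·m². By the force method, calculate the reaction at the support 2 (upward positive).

Choose R_2 as the redundant. The primary structure is the cantilever fixed at 1.
Downward deflection at the released point 2 due to the loads:
  point load 42 at a = 4.8: Pa²(3L − a)/(6EI) = 5032/EI
  point load 72.25 at a = 2: Pa²(3L − a)/(6EI) = 1638/EI
  UDL 43: wL⁴/(8EI) = 111456/EI
  δ_0 = 118126/EI
Flexibility coefficient — unit upward force at 2: δ_{22} = L³/(3EI) = 576/EI.
With EI = 86000 kN·m²: δ_0 = 1.3736 m and δ_{22} = 0.006698 m/kN.
Compatibility — the spring shortens by R_2/k under the reaction it provides: δ_0 − R_2·δ_{22} = R_2/k. With 1/k = 0.000222 m/kN, R_2 = δ_0 / (δ_{22} + 1/k) = 1.3736 / (0.006698 + 0.000222) = 198.5 kN.

R_2 = 198.5 kN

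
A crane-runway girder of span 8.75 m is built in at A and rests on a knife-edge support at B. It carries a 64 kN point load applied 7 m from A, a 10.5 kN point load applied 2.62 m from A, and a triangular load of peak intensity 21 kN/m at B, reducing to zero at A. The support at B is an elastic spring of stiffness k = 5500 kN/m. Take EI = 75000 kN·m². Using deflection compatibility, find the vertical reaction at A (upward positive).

R_A = 75.09 kN

Take the reaction at B as the redundant and release it; the primary structure is a cantilever fixed at A.
Deflection at B on the released cantilever, summing each load's contribution:
  point load 64 at a = 7: Pa²(3L − a)/(6EI) = 10061/EI
  point load 10.5 at a = 2.62: Pa²(3L − a)/(6EI) = 283.9/EI
  triangular load, peak 21 at the free end: 11w₀L⁴/(120EI) = 11284/EI
  δ_0 = 21629/EI
Tip deflection under a unit load at B: L³/(3EI) = 223.3/EI.
With EI = 75000 kN·m²: δ_0 = 0.28839 m and δ_{BB} = 0.002977 m/kN.
Compatibility — the spring shortens by R_B/k under the reaction it provides: δ_0 − R_B·δ_{BB} = R_B/k. With 1/k = 0.000182 m/kN, R_B = δ_0 / (δ_{BB} + 1/k) = 0.28839 / (0.002977 + 0.000182) = 91.28 kN.
Vertical equilibrium: R_A = ΣP − R_B = 166.4 − 91.28 = 75.09 kN.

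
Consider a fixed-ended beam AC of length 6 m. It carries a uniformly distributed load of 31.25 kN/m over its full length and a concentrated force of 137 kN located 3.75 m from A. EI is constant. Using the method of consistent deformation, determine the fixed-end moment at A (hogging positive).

M_A = 166 kN·m

Release both end moments; the primary structure is a simply-supported span AC with redundants M_A and M_C.
Simple-span end rotations at A and C under the given loads:
  at A: UDL 31.25: wL³/(24EI) = 281.2/EI
  at C: UDL 31.25: wL³/(24EI) = 281.2/EI
  at A: point load 137 at a = 3.75: Pab(L + b)/(6LEI) = 264.9/EI
  at C: point load 137 at a = 3.75: Pab(L + a)/(6LEI) = 313.1/EI
  θ_A0 = 546.2/EI,  θ_C0 = 594.3/EI
Flexibility coefficients: a unit moment at one end gives L/(3EI) there and L/(6EI) at the far end, so f₁₁ = f₂₂ = 2/EI and f₁₂ = f₂₁ = 1/EI.
Compatibility — zero rotation at each built-in end:
  2 M_A + 1 M_C = 546.2
  1 M_A + 2 M_C = 594.3
Solving the pair gives M_A = 166 kN·m and M_C = 214.2 kN·m (hogging).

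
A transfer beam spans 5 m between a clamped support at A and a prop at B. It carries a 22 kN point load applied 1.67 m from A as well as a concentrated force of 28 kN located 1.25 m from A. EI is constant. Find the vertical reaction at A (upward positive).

Release the roller at B. Primary structure: cantilever fixed at A.
Free-end deflection of the primary structure under the applied loading (downward +):
  point load 22 at a = 1.67: Pa²(3L − a)/(6EI) = 136.3/EI
  point load 28 at a = 1.25: Pa²(3L − a)/(6EI) = 100.3/EI
  δ_0 = 236.6/EI
Tip deflection under a unit load at B: L³/(3EI) = 41.67/EI.
Compatibility at B: δ_0 − R_B·δ_{BB} = 0, so R_B = 236.6/41.67 = 5.678 kN.
Vertical equilibrium: R_A = ΣP − R_B = 50 − 5.678 = 44.32 kN.

R_A = 44.32 kN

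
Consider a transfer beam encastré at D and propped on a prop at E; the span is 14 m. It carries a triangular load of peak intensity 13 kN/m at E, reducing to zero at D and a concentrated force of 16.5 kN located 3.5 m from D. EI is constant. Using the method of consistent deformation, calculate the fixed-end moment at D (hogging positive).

M_D = 186.5 kN·m

Choose R_E as the redundant. The primary structure is the cantilever fixed at D.
Primary-structure tip deflection at E by superposition:
  triangular load, peak 13 at the free end: 11w₀L⁴/(120EI) = 45779/EI
  point load 16.5 at a = 3.5: Pa²(3L − a)/(6EI) = 1297/EI
  δ_0 = 47076/EI
Flexibility coefficient — unit upward force at E: δ_{EE} = L³/(3EI) = 914.7/EI.
Compatibility at E: δ_0 − R_E·δ_{EE} = 0, so R_E = 47076/914.7 = 51.47 kN.
Moment equilibrium about D: M_D = Σ(load moments about D) − R_E·L = 907.1 − 51.47×14 = 186.5 kN·m.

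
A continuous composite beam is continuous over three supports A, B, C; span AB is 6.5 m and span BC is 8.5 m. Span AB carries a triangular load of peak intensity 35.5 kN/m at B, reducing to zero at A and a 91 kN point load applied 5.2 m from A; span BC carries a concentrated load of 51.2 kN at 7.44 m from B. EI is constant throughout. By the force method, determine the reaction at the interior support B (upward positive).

R_B = 182 kN

Release continuity at B by inserting a hinge; the redundant is the internal moment M_B. The primary structure is two simply-supported spans AB and BC.
Discontinuity in slope at B on the released structure — sum the simple-span end rotations:
  span AB: triangular load, peak 35.5: w₀L³/(45EI) = 216.6/EI
  span AB: point load 91 at a = 5.2: Pab(L + a)/(6LEI) = 184.5/EI
  span BC: point load 51.2 at a = 7.44: Pab(L + b)/(6LEI) = 75.69/EI
  relative rotation θ_0 = (401.2 + 75.69)/EI = 476.9/EI
A unit hogging moment at B produces rotation L₁/(3EI) + L₂/(3EI) = 5/EI.
Slope continuity at B: θ_0 = M_B·5/EI, so M_B = 476.9/5 = 95.38 kN·m (hogging).
Span AB, ΣM about A with M_B applied at B: R_B^{AB}·6.5 = 973.2 + 95.38, so R_B^{AB} = 164.4 kN and R_A = 206.4 − 164.4 = 41.98 kN.
Span BC, ΣM about C: R_B^{BC}·8.5 = 54.27 + 95.38, so R_B^{BC} = 17.61 kN and R_C = 51.2 − 17.61 = 33.59 kN.
R_B = 164.4 + 17.61 = 182 kN.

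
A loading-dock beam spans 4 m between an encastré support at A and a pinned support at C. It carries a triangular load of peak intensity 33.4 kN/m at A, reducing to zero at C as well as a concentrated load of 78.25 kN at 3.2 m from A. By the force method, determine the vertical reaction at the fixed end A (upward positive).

Release the roller at C. Primary structure: cantilever fixed at A.
Downward deflection at the released point C due to the loads:
  triangular load, peak 33.4 at the fixed end: w₀L⁴/(30EI) = 285/EI
  point load 78.25 at a = 3.2: Pa²(3L − a)/(6EI) = 1175/EI
  δ_0 = 1460/EI
Flexibility coefficient — unit upward force at C: δ_{CC} = L³/(3EI) = 21.33/EI.
Compatibility at C: δ_0 − R_C·δ_{CC} = 0, so R_C = 1460/21.33 = 68.45 kN.
Vertical equilibrium: R_A = ΣP − R_C = 145.1 − 68.45 = 76.6 kN.

R_A = 76.6 kN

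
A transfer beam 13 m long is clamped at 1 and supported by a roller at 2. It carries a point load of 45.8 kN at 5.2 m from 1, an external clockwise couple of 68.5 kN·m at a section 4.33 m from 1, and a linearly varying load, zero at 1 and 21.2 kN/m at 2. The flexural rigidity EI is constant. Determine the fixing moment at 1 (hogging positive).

M_1 = 334.8 kN·m

Release the roller at 2. Primary structure: cantilever fixed at 1.
Primary-structure tip deflection at 2 by superposition:
  point load 45.8 at a = 5.2: Pa²(3L − a)/(6EI) = 6977/EI
  clockwise couple 68.5 at a = 4.33: M₀a(2L − a)/(2EI) = 3214/EI
  triangular load, peak 21.2 at the free end: 11w₀L⁴/(120EI) = 55504/EI
  δ_0 = 65694/EI
Tip deflection under a unit load at 2: L³/(3EI) = 732.3/EI.
Compatibility at 2: δ_0 − R_2·δ_{22} = 0, so R_2 = 65694/732.3 = 89.7 kN.
Moment equilibrium about 1: M_1 = Σ(load moments about 1) − R_2·L = 1501 − 89.7×13 = 334.8 kN·m.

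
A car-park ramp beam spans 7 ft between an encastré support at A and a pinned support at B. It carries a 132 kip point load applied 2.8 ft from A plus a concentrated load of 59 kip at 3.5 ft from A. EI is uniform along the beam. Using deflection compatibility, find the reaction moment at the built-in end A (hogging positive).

Take the reaction at B as the redundant and release it; the primary structure is a cantilever fixed at A.
Downward deflection at the released point B due to the loads:
  point load 132 at a = 2.8: Pa²(3L − a)/(6EI) = 3139/EI
  point load 59 at a = 3.5: Pa²(3L − a)/(6EI) = 2108/EI
  δ_0 = 5247/EI
Tip deflection under a unit load at B: L³/(3EI) = 114.3/EI.
Compatibility at B: δ_0 − R_B·δ_{BB} = 0, so R_B = 5247/114.3 = 45.89 kip.
Moment equilibrium about A: M_A = Σ(load moments about A) − R_B·L = 576.1 − 45.89×7 = 254.8 kip·ft.

M_A = 254.8 kip·ft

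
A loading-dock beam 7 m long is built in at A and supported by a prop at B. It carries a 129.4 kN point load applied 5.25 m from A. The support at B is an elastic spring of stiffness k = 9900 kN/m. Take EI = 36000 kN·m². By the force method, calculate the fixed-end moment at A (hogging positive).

M_A = 123.8 kN·m

Take the reaction at B as the redundant and release it; the primary structure is a cantilever fixed at A.
Primary-structure tip deflection at B by superposition:
  point load 129.4 at a = 5.25: Pa²(3L − a)/(6EI) = 9362/EI
Tip deflection under a unit load at B: L³/(3EI) = 114.3/EI.
With EI = 36000 kN·m²: δ_0 = 0.26006 m and δ_{BB} = 0.003176 m/kN.
Compatibility — the spring shortens by R_B/k under the reaction it provides: δ_0 − R_B·δ_{BB} = R_B/k. With 1/k = 0.000101 m/kN, R_B = δ_0 / (δ_{BB} + 1/k) = 0.26006 / (0.003176 + 0.000101) = 79.36 kN.
Moment equilibrium about A: M_A = Σ(load moments about A) − R_B·L = 679.4 − 79.36×7 = 123.8 kN·m.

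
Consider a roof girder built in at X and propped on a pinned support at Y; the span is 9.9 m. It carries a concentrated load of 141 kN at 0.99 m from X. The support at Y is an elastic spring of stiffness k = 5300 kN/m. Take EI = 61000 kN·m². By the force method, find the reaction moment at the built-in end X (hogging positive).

M_X = 120 kN·m

Choose R_Y as the redundant. The primary structure is the cantilever fixed at X.
Deflection at Y on the released cantilever, summing each load's contribution:
  point load 141 at a = 0.99: Pa²(3L − a)/(6EI) = 661.3/EI
Tip deflection under a unit load at Y: L³/(3EI) = 323.4/EI.
With EI = 61000 kN·m²: δ_0 = 0.01084 m and δ_{YY} = 0.005302 m/kN.
Compatibility — the spring shortens by R_Y/k under the reaction it provides: δ_0 − R_Y·δ_{YY} = R_Y/k. With 1/k = 0.000189 m/kN, R_Y = δ_0 / (δ_{YY} + 1/k) = 0.01084 / (0.005302 + 0.000189) = 1.974 kN.
Moment equilibrium about X: M_X = Σ(load moments about X) − R_Y·L = 139.6 − 1.974×9.9 = 120 kN·m.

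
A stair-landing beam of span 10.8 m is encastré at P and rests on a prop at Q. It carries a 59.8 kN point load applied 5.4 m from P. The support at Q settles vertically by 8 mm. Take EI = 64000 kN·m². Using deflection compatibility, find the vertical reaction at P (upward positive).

R_P = 42.33 kN

Release the roller at Q. Primary structure: cantilever fixed at P.
Primary-structure tip deflection at Q by superposition:
  point load 59.8 at a = 5.4: Pa²(3L − a)/(6EI) = 7847/EI
Flexibility coefficient — unit upward force at Q: δ_{QQ} = L³/(3EI) = 419.9/EI.
With EI = 64000 kN·m²: δ_0 = 0.12261 m and δ_{QQ} = 0.006561 m/kN.
Compatibility — the beam at Q must follow the support down by 0.008 m: δ_0 − R_Q·δ_{QQ} = 0.008, so R_Q = (0.12261 − 0.008)/0.006561 = 17.47 kN.
Vertical equilibrium: R_P = ΣP − R_Q = 59.8 − 17.47 = 42.33 kN.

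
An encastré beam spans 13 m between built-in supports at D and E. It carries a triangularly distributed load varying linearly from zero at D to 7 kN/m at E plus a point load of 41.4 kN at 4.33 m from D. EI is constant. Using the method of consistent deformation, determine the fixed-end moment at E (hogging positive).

M_E = 98.97 kN·m

Take the two fixed-end moments M_D, M_E as redundants; the released structure is the simple span DE.
Simple-span end rotations at D and E under the given loads:
  at D: triangular load, peak 7: 7w₀L³/(360EI) = 299/EI
  at E: triangular load, peak 7: w₀L³/(45EI) = 341.8/EI
  at D: point load 41.4 at a = 4.33: Pab(L + b)/(6LEI) = 431.8/EI
  at E: point load 41.4 at a = 4.33: Pab(L + a)/(6LEI) = 345.3/EI
  θ_D0 = 730.8/EI,  θ_E0 = 687.1/EI
Flexibility coefficients: a unit moment at one end gives L/(3EI) there and L/(6EI) at the far end, so f₁₁ = f₂₂ = 4.333/EI and f₁₂ = f₂₁ = 2.167/EI.
Compatibility — zero rotation at each built-in end:
  4.333 M_D + 2.167 M_E = 730.8
  2.167 M_D + 4.333 M_E = 687.1
Solving the pair gives M_D = 119.2 kN·m and M_E = 98.97 kN·m (hogging).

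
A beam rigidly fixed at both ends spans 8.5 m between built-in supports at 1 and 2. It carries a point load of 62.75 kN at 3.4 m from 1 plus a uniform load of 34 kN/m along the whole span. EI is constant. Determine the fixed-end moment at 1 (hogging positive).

Release both end moments; the primary structure is a simply-supported span 12 with redundants M_1 and M_2.
Simple-span end rotations at 1 and 2 under the given loads:
  at 1: point load 62.75 at a = 3.4: Pab(L + b)/(6LEI) = 290.2/EI
  at 2: point load 62.75 at a = 3.4: Pab(L + a)/(6LEI) = 253.9/EI
  at 1: UDL 34: wL³/(24EI) = 870/EI
  at 2: UDL 34: wL³/(24EI) = 870/EI
  θ_10 = 1160/EI,  θ_20 = 1124/EI
Flexibility coefficients: a unit moment at one end gives L/(3EI) there and L/(6EI) at the far end, so f₁₁ = f₂₂ = 2.833/EI and f₁₂ = f₂₁ = 1.417/EI.
Compatibility — zero rotation at each built-in end:
  2.833 M_1 + 1.417 M_2 = 1160
  1.417 M_1 + 2.833 M_2 = 1124
Solving the pair gives M_1 = 281.5 kN·m and M_2 = 255.9 kN·m (hogging).

M_1 = 281.5 kN·m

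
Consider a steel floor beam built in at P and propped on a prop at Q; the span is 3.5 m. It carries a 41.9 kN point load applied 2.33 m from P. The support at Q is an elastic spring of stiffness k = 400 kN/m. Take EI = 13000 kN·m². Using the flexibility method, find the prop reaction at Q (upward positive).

R_Q = 6.62 kN

Remove the prop at Q; the released (primary) structure is a cantilever built in at P.
Downward deflection at the released point Q due to the loads:
  point load 41.9 at a = 2.33: Pa²(3L − a)/(6EI) = 309.7/EI
Tip deflection under a unit load at Q: L³/(3EI) = 14.29/EI.
With EI = 13000 kN·m²: δ_0 = 0.023826 m and δ_{QQ} = 0.001099 m/kN.
Compatibility — the spring shortens by R_Q/k under the reaction it provides: δ_0 − R_Q·δ_{QQ} = R_Q/k. With 1/k = 0.0025 m/kN, R_Q = δ_0 / (δ_{QQ} + 1/k) = 0.023826 / (0.001099 + 0.0025) = 6.62 kN.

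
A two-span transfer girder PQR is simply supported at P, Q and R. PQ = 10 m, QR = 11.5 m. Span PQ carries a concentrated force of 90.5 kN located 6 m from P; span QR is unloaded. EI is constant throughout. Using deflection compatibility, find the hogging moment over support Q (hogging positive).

Take M_Q as the redundant. Released structure: two simple spans PQ and QR with a hinge at Q.
Discontinuity in slope at Q on the released structure — sum the simple-span end rotations:
  span PQ: point load 90.5 at a = 6: Pab(L + a)/(6LEI) = 579.2/EI
  relative rotation θ_0 = (579.2 + 0)/EI = 579.2/EI
A unit hogging moment at Q produces rotation L₁/(3EI) + L₂/(3EI) = 7.167/EI.
Compatibility: M_Q·(L₁+L₂)/(3EI) = θ_0, giving M_Q = 80.82 kN·m (hogging).

M_Q = 80.82 kN·m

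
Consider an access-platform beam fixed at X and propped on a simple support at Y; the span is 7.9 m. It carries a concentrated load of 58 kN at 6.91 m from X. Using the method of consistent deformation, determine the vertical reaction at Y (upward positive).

R_Y = 47.15 kN

Take the reaction at Y as the redundant and release it; the primary structure is a cantilever fixed at X.
Primary-structure tip deflection at Y by superposition:
  point load 58 at a = 6.91: Pa²(3L − a)/(6EI) = 7750/EI
Flexibility coefficient — unit upward force at Y: δ_{YY} = L³/(3EI) = 164.3/EI.
Compatibility at Y: δ_0 − R_Y·δ_{YY} = 0, so R_Y = 7750/164.3 = 47.15 kN.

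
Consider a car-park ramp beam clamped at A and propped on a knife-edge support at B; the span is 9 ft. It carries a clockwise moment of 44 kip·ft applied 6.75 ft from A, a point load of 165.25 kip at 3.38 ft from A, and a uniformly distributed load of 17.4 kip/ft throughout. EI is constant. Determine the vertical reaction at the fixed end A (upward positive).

R_A = 225.7 kip

Release the roller at B. Primary structure: cantilever fixed at A.
Deflection at B on the released cantilever, summing each load's contribution:
  clockwise couple 44 at a = 6.75: M₀a(2L − a)/(2EI) = 1671/EI
  point load 165.25 at a = 3.38: Pa²(3L − a)/(6EI) = 7432/EI
  UDL 17.4: wL⁴/(8EI) = 14270/EI
  δ_0 = 23373/EI
Tip deflection under a unit load at B: L³/(3EI) = 243/EI.
The prop prevents deflection at B: R_B = δ_0/δ_{BB} = 23373/243 = 96.18 kip.
Vertical equilibrium: R_A = ΣP − R_B = 321.9 − 96.18 = 225.7 kip.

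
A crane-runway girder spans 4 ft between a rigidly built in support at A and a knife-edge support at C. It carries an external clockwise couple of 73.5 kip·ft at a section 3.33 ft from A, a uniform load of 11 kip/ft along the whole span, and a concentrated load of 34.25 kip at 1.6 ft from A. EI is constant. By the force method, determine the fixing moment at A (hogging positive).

M_A = 14.65 kip·ft

Choose R_C as the redundant. The primary structure is the cantilever fixed at A.
Deflection at C on the released cantilever, summing each load's contribution:
  clockwise couple 73.5 at a = 3.33: M₀a(2L − a)/(2EI) = 571.5/EI
  UDL 11: wL⁴/(8EI) = 352/EI
  point load 34.25 at a = 1.6: Pa²(3L − a)/(6EI) = 152/EI
  δ_0 = 1075/EI
Tip deflection under a unit load at C: L³/(3EI) = 21.33/EI.
The prop prevents deflection at C: R_C = δ_0/δ_{CC} = 1075/21.33 = 50.41 kip.
Moment equilibrium about A: M_A = Σ(load moments about A) − R_C·L = 216.3 − 50.41×4 = 14.65 kip·ft.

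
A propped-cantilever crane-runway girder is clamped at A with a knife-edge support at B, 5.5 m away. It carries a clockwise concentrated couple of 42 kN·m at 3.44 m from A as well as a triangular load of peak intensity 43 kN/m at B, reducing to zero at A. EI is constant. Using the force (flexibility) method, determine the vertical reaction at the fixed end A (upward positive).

Release the roller at B. Primary structure: cantilever fixed at A.
Deflection at B on the released cantilever, summing each load's contribution:
  clockwise couple 42 at a = 3.44: M₀a(2L − a)/(2EI) = 546.1/EI
  triangular load, peak 43 at the free end: 11w₀L⁴/(120EI) = 3607/EI
  δ_0 = 4153/EI
Flexibility coefficient — unit upward force at B: δ_{BB} = L³/(3EI) = 55.46/EI.
Compatibility at B: δ_0 − R_B·δ_{BB} = 0, so R_B = 4153/55.46 = 74.89 kN.
Vertical equilibrium: R_A = ΣP − R_B = 118.2 − 74.89 = 43.36 kN.

R_A = 43.36 kN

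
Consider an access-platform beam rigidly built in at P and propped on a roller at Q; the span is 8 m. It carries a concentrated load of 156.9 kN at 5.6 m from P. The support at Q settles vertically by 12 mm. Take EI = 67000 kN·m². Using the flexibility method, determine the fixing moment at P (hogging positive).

Take the reaction at Q as the redundant and release it; the primary structure is a cantilever fixed at P.
Free-end deflection of the primary structure under the applied loading (downward +):
  point load 156.9 at a = 5.6: Pa²(3L − a)/(6EI) = 15089/EI
Tip deflection under a unit load at Q: L³/(3EI) = 170.7/EI.
With EI = 67000 kN·m²: δ_0 = 0.22521 m and δ_{QQ} = 0.002547 m/kN.
Compatibility — the beam at Q must follow the support down by 0.012 m: δ_0 − R_Q·δ_{QQ} = 0.012, so R_Q = (0.22521 − 0.012)/0.002547 = 83.7 kN.
Moment equilibrium about P: M_P = Σ(load moments about P) − R_Q·L = 878.6 − 83.7×8 = 209 kN·m.

M_P = 209 kN·m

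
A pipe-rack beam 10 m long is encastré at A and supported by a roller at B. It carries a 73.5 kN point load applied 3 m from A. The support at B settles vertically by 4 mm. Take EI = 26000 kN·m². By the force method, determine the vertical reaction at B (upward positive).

R_B = 8.618 kN

Choose R_B as the redundant. The primary structure is the cantilever fixed at A.
Deflection at B on the released cantilever, summing each load's contribution:
  point load 73.5 at a = 3: Pa²(3L − a)/(6EI) = 2977/EI
Tip deflection under a unit load at B: L³/(3EI) = 333.3/EI.
With EI = 26000 kN·m²: δ_0 = 0.11449 m and δ_{BB} = 0.012821 m/kN.
Compatibility — the beam at B must follow the support down by 0.004 m: δ_0 − R_B·δ_{BB} = 0.004, so R_B = (0.11449 − 0.004)/0.012821 = 8.618 kN.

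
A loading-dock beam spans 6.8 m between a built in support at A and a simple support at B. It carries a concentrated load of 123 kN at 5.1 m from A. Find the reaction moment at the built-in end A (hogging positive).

Choose R_B as the redundant. The primary structure is the cantilever fixed at A.
Free-end deflection of the primary structure under the applied loading (downward +):
  point load 123 at a = 5.1: Pa²(3L − a)/(6EI) = 8158/EI
Flexibility coefficient — unit upward force at B: δ_{BB} = L³/(3EI) = 104.8/EI.
Compatibility at B: δ_0 − R_B·δ_{BB} = 0, so R_B = 8158/104.8 = 77.84 kN.
Moment equilibrium about A: M_A = Σ(load moments about A) − R_B·L = 627.3 − 77.84×6.8 = 98.02 kN·m.

M_A = 98.02 kN·m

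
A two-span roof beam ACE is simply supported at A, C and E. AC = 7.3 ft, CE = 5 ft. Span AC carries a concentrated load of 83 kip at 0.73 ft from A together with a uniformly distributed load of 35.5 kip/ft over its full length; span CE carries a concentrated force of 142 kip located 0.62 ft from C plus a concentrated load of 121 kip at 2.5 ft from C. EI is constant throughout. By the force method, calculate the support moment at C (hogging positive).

M_C = 233.7 kip·ft

Take M_C as the redundant. Released structure: two simple spans AC and CE with a hinge at C.
Rotations at C on the released spans (each span's end-slope, ×1/EI):
  span AC: point load 83 at a = 0.73: Pab(L + a)/(6LEI) = 72.98/EI
  span AC: UDL 35.5: wL³/(24EI) = 575.4/EI
  span CE: point load 142 at a = 0.62: Pab(L + b)/(6LEI) = 120.6/EI
  span CE: point load 121 at a = 2.5: Pab(L + b)/(6LEI) = 189.1/EI
  relative rotation θ_0 = (648.4 + 309.6)/EI = 958/EI
A unit hogging moment at C produces rotation L₁/(3EI) + L₂/(3EI) = 4.1/EI.
Compatibility: M_C·(L₁+L₂)/(3EI) = θ_0, giving M_C = 233.7 kip·ft (hogging).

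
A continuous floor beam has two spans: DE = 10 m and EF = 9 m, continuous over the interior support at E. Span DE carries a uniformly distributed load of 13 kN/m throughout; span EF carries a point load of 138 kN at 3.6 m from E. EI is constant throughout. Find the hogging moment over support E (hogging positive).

M_E = 198.5 kN·m

Release continuity at E by inserting a hinge; the redundant is the internal moment M_E. The primary structure is two simply-supported spans DE and EF.
End slopes at the hinge E, treating each span as simply supported:
  span DE: UDL 13: wL³/(24EI) = 541.7/EI
  span EF: point load 138 at a = 3.6: Pab(L + b)/(6LEI) = 715.4/EI
  relative rotation θ_0 = (541.7 + 715.4)/EI = 1257/EI
A unit hogging moment at E produces rotation L₁/(3EI) + L₂/(3EI) = 6.333/EI.
Compatibility: M_E·(L₁+L₂)/(3EI) = θ_0, giving M_E = 198.5 kN·m (hogging).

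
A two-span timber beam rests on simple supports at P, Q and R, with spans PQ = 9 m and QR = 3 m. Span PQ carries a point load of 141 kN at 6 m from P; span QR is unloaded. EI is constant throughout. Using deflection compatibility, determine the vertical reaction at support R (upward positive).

Take M_Q as the redundant. Released structure: two simple spans PQ and QR with a hinge at Q.
End slopes at the hinge Q, treating each span as simply supported:
  span PQ: point load 141 at a = 6: Pab(L + a)/(6LEI) = 705/EI
  relative rotation θ_0 = (705 + 0)/EI = 705/EI
A unit hogging moment at Q produces rotation L₁/(3EI) + L₂/(3EI) = 4/EI.
Slope continuity at Q: θ_0 = M_Q·4/EI, so M_Q = 705/4 = 176.2 kN·m (hogging).
Span QR, ΣM about R: R_Q^{QR}·3 = 0 + 176.2, so R_Q^{QR} = 58.75 kN and R_R = 0 − 58.75 = -58.75 kN.

R_R = -58.75 kN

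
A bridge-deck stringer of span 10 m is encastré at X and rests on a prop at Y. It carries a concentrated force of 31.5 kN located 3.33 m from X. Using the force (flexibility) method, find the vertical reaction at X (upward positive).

Choose R_Y as the redundant. The primary structure is the cantilever fixed at X.
Free-end deflection of the primary structure under the applied loading (downward +):
  point load 31.5 at a = 3.33: Pa²(3L − a)/(6EI) = 1553/EI
Tip deflection under a unit load at Y: L³/(3EI) = 333.3/EI.
Compatibility at Y: δ_0 − R_Y·δ_{YY} = 0, so R_Y = 1553/333.3 = 4.658 kN.
Vertical equilibrium: R_X = ΣP − R_Y = 31.5 − 4.658 = 26.84 kN.

R_X = 26.84 kN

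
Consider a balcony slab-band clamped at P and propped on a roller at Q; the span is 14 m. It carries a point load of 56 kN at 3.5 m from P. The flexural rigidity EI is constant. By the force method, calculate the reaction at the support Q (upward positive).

Take the reaction at Q as the redundant and release it; the primary structure is a cantilever fixed at P.
Downward deflection at the released point Q due to the loads:
  point load 56 at a = 3.5: Pa²(3L − a)/(6EI) = 4402/EI
Flexibility coefficient — unit upward force at Q: δ_{QQ} = L³/(3EI) = 914.7/EI.
The prop prevents deflection at Q: R_Q = δ_0/δ_{QQ} = 4402/914.7 = 4.812 kN.

R_Q = 4.812 kN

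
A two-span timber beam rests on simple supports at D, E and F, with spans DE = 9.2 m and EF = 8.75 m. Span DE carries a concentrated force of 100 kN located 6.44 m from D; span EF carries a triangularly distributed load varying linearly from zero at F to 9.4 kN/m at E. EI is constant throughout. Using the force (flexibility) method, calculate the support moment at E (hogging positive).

Release continuity at E by inserting a hinge; the redundant is the internal moment M_E. The primary structure is two simply-supported spans DE and EF.
Discontinuity in slope at E on the released structure — sum the simple-span end rotations:
  span DE: point load 100 at a = 6.44: Pab(L + a)/(6LEI) = 503.6/EI
  span EF: triangular load, peak 9.4: w₀L³/(45EI) = 139.9/EI
  relative rotation θ_0 = (503.6 + 139.9)/EI = 643.5/EI
A unit hogging moment at E produces rotation L₁/(3EI) + L₂/(3EI) = 5.983/EI.
Compatibility: M_E·(L₁+L₂)/(3EI) = θ_0, giving M_E = 107.6 kN·m (hogging).

M_E = 107.6 kN·m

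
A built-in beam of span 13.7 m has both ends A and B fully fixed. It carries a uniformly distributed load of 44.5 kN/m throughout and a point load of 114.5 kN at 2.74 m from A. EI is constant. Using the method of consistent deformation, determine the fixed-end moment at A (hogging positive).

M_A = 896.8 kN·m

Release both end moments; the primary structure is a simply-supported span AB with redundants M_A and M_B.
End rotations of the released simple span under the applied load (×1/EI):
  at A: UDL 44.5: wL³/(24EI) = 4768/EI
  at B: UDL 44.5: wL³/(24EI) = 4768/EI
  at A: point load 114.5 at a = 2.74: Pab(L + b)/(6LEI) = 1032/EI
  at B: point load 114.5 at a = 2.74: Pab(L + a)/(6LEI) = 687.7/EI
  θ_A0 = 5799/EI,  θ_B0 = 5455/EI
Flexibility coefficients: a unit moment at one end gives L/(3EI) there and L/(6EI) at the far end, so f₁₁ = f₂₂ = 4.567/EI and f₁₂ = f₂₁ = 2.283/EI.
Compatibility — zero rotation at each built-in end:
  4.567 M_A + 2.283 M_B = 5799
  2.283 M_A + 4.567 M_B = 5455
Solving the pair gives M_A = 896.8 kN·m and M_B = 746.2 kN·m (hogging).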